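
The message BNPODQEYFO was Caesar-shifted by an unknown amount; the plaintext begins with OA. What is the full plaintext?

OACBQDRLSB

From the crib: B(1)−O(14)=-13≡13, so the shift is 13.
Subtract 13 from each ciphertext letter:
B(1): 1−13=-12≡14 → O
N(13): 13−13=0 → A
P(15): 15−13=2 → C
O(14): 14−13=1 → B
D(3): 3−13=-10≡16 → Q
Q(16): 16−13=3 → D
E(4): 4−13=-9≡17 → R
Y(24): 24−13=11 → L
F(5): 5−13=-8≡18 → S
O(14): 14−13=1 → B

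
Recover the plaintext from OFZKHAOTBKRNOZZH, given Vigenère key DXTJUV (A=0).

Repeat the key across the ciphertext: DXTJUVDXTJUVDXTJ
O(14)−D(3): 11 → L
F(5)−X(23): -18≡8 → I
Z(25)−T(19): 6 → G
K(10)−J(9): 1 → B
H(7)−U(20): -13≡13 → N
A(0)−V(21): -21≡5 → F
O(14)−D(3): 11 → L
T(19)−X(23): -4≡22 → W
B(1)−T(19): -18≡8 → I
K(10)−J(9): 1 → B
R(17)−U(20): -3≡23 → X
N(13)−V(21): -8≡18 → S
O(14)−D(3): 11 → L
Z(25)−X(23): 2 → C
Z(25)−T(19): 6 → G
H(7)−J(9): -2≡24 → Y

LIGBNFLWIBXSLCGY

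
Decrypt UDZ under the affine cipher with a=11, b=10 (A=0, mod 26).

The inverse of 11 mod 26 is 19, since 11·19=209≡1. Apply D(y)=19·(y−10) mod 26:
U(20): 19·(20−10)=190≡8 → I
D(3): 19·(3−10)=-133≡23 → X
Z(25): 19·(25−10)=285≡25 → Z

IXZ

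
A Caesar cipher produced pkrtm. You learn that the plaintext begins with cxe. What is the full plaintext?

cxegz

From the crib: p(15)−c(2)=13, so the shift is 13.
Subtract 13 from each ciphertext letter:
p(15): 15−13=2 → c
k(10): 10−13=-3≡23 → x
r(17): 17−13=4 → e
t(19): 19−13=6 → g
m(12): 12−13=-1≡25 → z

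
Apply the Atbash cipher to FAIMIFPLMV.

UZRNRUKONE

F(5) → U(20)
A(0) → Z(25)
I(8) → R(17)
M(12) → N(13)
I(8) → R(17)
F(5) → U(20)
P(15) → K(10)
L(11) → O(14)
M(12) → N(13)
V(21) → E(4)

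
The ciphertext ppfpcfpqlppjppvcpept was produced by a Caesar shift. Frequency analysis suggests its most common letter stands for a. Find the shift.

15

The most frequent ciphertext letter is p (appears 10 times).
p is position 15; a is position 0.
Shift = 15.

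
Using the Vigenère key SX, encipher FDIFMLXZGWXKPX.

XAACEIPWYTPHHU

Repeat the key across the message: SXSXSXSXSXSXSX
F(5)+S(18): 23 → X
D(3)+X(23): 26≡0 → A
I(8)+S(18): 26≡0 → A
F(5)+X(23): 28≡2 → C
M(12)+S(18): 30≡4 → E
L(11)+X(23): 34≡8 → I
X(23)+S(18): 41≡15 → P
Z(25)+X(23): 48≡22 → W
G(6)+S(18): 24 → Y
W(22)+X(23): 45≡19 → T
X(23)+S(18): 41≡15 → P
K(10)+X(23): 33≡7 → H
P(15)+S(18): 33≡7 → H
X(23)+X(23): 46≡20 → U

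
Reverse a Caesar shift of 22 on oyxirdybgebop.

o(14): 14−22=-8≡18 → s
y(24): 24−22=2 → c
x(23): 23−22=1 → b
i(8): 8−22=-14≡12 → m
r(17): 17−22=-5≡21 → v
d(3): 3−22=-19≡7 → h
y(24): 24−22=2 → c
b(1): 1−22=-21≡5 → f
g(6): 6−22=-16≡10 → k
e(4): 4−22=-18≡8 → i
b(1): 1−22=-21≡5 → f
o(14): 14−22=-8≡18 → s
p(15): 15−22=-7≡19 → t

scbmvhcfkifst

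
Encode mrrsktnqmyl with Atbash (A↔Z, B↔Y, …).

niihpgmjnbo

m(12) → n(13)
r(17) → i(8)
r(17) → i(8)
s(18) → h(7)
k(10) → p(15)
t(19) → g(6)
n(13) → m(12)
q(16) → j(9)
m(12) → n(13)
y(24) → b(1)
l(11) → o(14)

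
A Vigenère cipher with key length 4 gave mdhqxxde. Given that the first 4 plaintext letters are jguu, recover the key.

Subtract each crib letter from the matching ciphertext letter (mod 26):
m(12)−j(9)=3 → d
d(3)−g(6)=-3≡23 → x
h(7)−u(20)=-13≡13 → n
q(16)−u(20)=-4≡22 → w

dxnw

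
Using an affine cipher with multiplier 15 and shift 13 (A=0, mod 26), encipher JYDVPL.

J(9): 15·9+13=148≡18 → S
Y(24): 15·24+13=373≡9 → J
D(3): 15·3+13=58≡6 → G
V(21): 15·21+13=328≡16 → Q
P(15): 15·15+13=238≡4 → E
L(11): 15·11+13=178≡22 → W

SJGQEW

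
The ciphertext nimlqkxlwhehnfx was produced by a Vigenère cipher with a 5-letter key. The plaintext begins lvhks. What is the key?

Subtract each crib letter from the matching ciphertext letter (mod 26):
n(13)−l(11)=2 → c
i(8)−v(21)=-13≡13 → n
m(12)−h(7)=5 → f
l(11)−k(10)=1 → b
q(16)−s(18)=-2≡24 → y

cnfby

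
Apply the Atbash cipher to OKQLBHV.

O(14) → L(11)
K(10) → P(15)
Q(16) → J(9)
L(11) → O(14)
B(1) → Y(24)
H(7) → S(18)
V(21) → E(4)

LPJOYSE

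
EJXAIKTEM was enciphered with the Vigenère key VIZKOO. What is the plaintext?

JBYQUWYWN

Repeat the key across the ciphertext: VIZKOOVIZ
E(4)−V(21): -17≡9 → J
J(9)−I(8): 1 → B
X(23)−Z(25): -2≡24 → Y
A(0)−K(10): -10≡16 → Q
I(8)−O(14): -6≡20 → U
K(10)−O(14): -4≡22 → W
T(19)−V(21): -2≡24 → Y
E(4)−I(8): -4≡22 → W
M(12)−Z(25): -13≡13 → N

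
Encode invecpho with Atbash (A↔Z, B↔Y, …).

i(8) → r(17)
n(13) → m(12)
v(21) → e(4)
e(4) → v(21)
c(2) → x(23)
p(15) → k(10)
h(7) → s(18)
o(14) → l(11)

rmevxksl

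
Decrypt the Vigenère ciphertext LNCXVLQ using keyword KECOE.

BJAJRBM

Repeat the key across the ciphertext: KECOEKE
L(11)−K(10): 1 → B
N(13)−E(4): 9 → J
C(2)−C(2): 0 → A
X(23)−O(14): 9 → J
V(21)−E(4): 17 → R
L(11)−K(10): 1 → B
Q(16)−E(4): 12 → M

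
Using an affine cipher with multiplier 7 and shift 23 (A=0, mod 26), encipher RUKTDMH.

MHPASDU

R(17): 7·17+23=142≡12 → M
U(20): 7·20+23=163≡7 → H
K(10): 7·10+23=93≡15 → P
T(19): 7·19+23=156≡0 → A
D(3): 7·3+23=44≡18 → S
M(12): 7·12+23=107≡3 → D
H(7): 7·7+23=72≡20 → U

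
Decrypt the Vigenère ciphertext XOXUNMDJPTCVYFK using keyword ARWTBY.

Repeat the key across the ciphertext: ARWTBYARWTBYARW
X(23)−A(0): 23 → X
O(14)−R(17): -3≡23 → X
X(23)−W(22): 1 → B
U(20)−T(19): 1 → B
N(13)−B(1): 12 → M
M(12)−Y(24): -12≡14 → O
D(3)−A(0): 3 → D
J(9)−R(17): -8≡18 → S
P(15)−W(22): -7≡19 → T
T(19)−T(19): 0 → A
C(2)−B(1): 1 → B
V(21)−Y(24): -3≡23 → X
Y(24)−A(0): 24 → Y
F(5)−R(17): -12≡14 → O
K(10)−W(22): -12≡14 → O

XXBBMODSTABXYOO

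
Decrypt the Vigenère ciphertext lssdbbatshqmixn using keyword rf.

unbykwjobczhrsw

Repeat the key across the ciphertext: rfrfrfrfrfrfrfr
l(11)−r(17): -6≡20 → u
s(18)−f(5): 13 → n
s(18)−r(17): 1 → b
d(3)−f(5): -2≡24 → y
b(1)−r(17): -16≡10 → k
b(1)−f(5): -4≡22 → w
a(0)−r(17): -17≡9 → j
t(19)−f(5): 14 → o
s(18)−r(17): 1 → b
h(7)−f(5): 2 → c
q(16)−r(17): -1≡25 → z
m(12)−f(5): 7 → h
i(8)−r(17): -9≡17 → r
x(23)−f(5): 18 → s
n(13)−r(17): -4≡22 → w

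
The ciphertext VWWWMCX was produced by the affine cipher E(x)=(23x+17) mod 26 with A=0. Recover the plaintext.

QHHHTFY

The inverse of 23 mod 26 is 17, since 23·17=391≡1. Apply D(y)=17·(y−17) mod 26:
V(21): 17·(21−17)=68≡16 → Q
W(22): 17·(22−17)=85≡7 → H
W(22): 17·(22−17)=85≡7 → H
W(22): 17·(22−17)=85≡7 → H
M(12): 17·(12−17)=-85≡19 → T
C(2): 17·(2−17)=-255≡5 → F
X(23): 17·(23−17)=102≡24 → Y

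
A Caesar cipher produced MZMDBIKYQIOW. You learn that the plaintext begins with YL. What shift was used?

14

From the crib: M(12)−Y(24)=-12≡14, so the shift is 14.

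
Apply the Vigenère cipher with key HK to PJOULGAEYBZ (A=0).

Repeat the key across the message: HKHKHKHKHKH
P(15)+H(7): 22 → W
J(9)+K(10): 19 → T
O(14)+H(7): 21 → V
U(20)+K(10): 30≡4 → E
L(11)+H(7): 18 → S
G(6)+K(10): 16 → Q
A(0)+H(7): 7 → H
E(4)+K(10): 14 → O
Y(24)+H(7): 31≡5 → F
B(1)+K(10): 11 → L
Z(25)+H(7): 32≡6 → G

WTVESQHOFLG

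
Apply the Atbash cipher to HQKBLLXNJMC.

H(7) → S(18)
Q(16) → J(9)
K(10) → P(15)
B(1) → Y(24)
L(11) → O(14)
L(11) → O(14)
X(23) → C(2)
N(13) → M(12)
J(9) → Q(16)
M(12) → N(13)
C(2) → X(23)

SJPYOOCMQNX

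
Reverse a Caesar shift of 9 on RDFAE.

IUWRV

R(17): 17−9=8 → I
D(3): 3−9=-6≡20 → U
F(5): 5−9=-4≡22 → W
A(0): 0−9=-9≡17 → R
E(4): 4−9=-5≡21 → V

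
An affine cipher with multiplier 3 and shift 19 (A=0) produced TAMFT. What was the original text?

The inverse of 3 mod 26 is 9, since 3·9=27≡1. Apply D(y)=9·(y−19) mod 26:
T(19): 9·(19−19)=0 → A
A(0): 9·(0−19)=-171≡11 → L
M(12): 9·(12−19)=-63≡15 → P
F(5): 9·(5−19)=-126≡4 → E
T(19): 9·(19−19)=0 → A

ALPEA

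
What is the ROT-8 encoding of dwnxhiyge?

d(3): 3+8=11 → l
w(22): 22+8=30≡4 → e
n(13): 13+8=21 → v
x(23): 23+8=31≡5 → f
h(7): 7+8=15 → p
i(8): 8+8=16 → q
y(24): 24+8=32≡6 → g
g(6): 6+8=14 → o
e(4): 4+8=12 → m

levfpqgom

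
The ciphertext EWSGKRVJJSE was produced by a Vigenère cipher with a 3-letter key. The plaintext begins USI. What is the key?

Subtract each crib letter from the matching ciphertext letter (mod 26):
E(4)−U(20)=-16≡10 → K
W(22)−S(18)=4 → E
S(18)−I(8)=10 → K

KEK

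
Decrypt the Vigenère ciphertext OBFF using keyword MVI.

CGXT

Repeat the key across the ciphertext: MVIM
O(14)−M(12): 2 → C
B(1)−V(21): -20≡6 → G
F(5)−I(8): -3≡23 → X
F(5)−M(12): -7≡19 → T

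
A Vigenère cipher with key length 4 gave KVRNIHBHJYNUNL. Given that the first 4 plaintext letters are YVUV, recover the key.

MAXS

Subtract each crib letter from the matching ciphertext letter (mod 26):
K(10)−Y(24)=-14≡12 → M
V(21)−V(21)=0 → A
R(17)−U(20)=-3≡23 → X
N(13)−V(21)=-8≡18 → S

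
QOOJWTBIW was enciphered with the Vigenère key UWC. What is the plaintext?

Repeat the key across the ciphertext: UWCUWCUWC
Q(16)−U(20): -4≡22 → W
O(14)−W(22): -8≡18 → S
O(14)−C(2): 12 → M
J(9)−U(20): -11≡15 → P
W(22)−W(22): 0 → A
T(19)−C(2): 17 → R
B(1)−U(20): -19≡7 → H
I(8)−W(22): -14≡12 → M
W(22)−C(2): 20 → U

WSMPARHMU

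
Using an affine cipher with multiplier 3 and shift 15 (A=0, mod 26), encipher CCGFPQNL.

VVHEILCW

C(2): 3·2+15=21 → V
C(2): 3·2+15=21 → V
G(6): 3·6+15=33≡7 → H
F(5): 3·5+15=30≡4 → E
P(15): 3·15+15=60≡8 → I
Q(16): 3·16+15=63≡11 → L
N(13): 3·13+15=54≡2 → C
L(11): 3·11+15=48≡22 → W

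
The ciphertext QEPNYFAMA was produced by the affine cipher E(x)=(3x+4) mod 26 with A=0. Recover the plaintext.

The inverse of 3 mod 26 is 9, since 3·9=27≡1. Apply D(y)=9·(y−4) mod 26:
Q(16): 9·(16−4)=108≡4 → E
E(4): 9·(4−4)=0 → A
P(15): 9·(15−4)=99≡21 → V
N(13): 9·(13−4)=81≡3 → D
Y(24): 9·(24−4)=180≡24 → Y
F(5): 9·(5−4)=9 → J
A(0): 9·(0−4)=-36≡16 → Q
M(12): 9·(12−4)=72≡20 → U
A(0): 9·(0−4)=-36≡16 → Q

EAVDYJQUQ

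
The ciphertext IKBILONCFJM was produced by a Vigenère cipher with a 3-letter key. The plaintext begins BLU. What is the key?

Subtract each crib letter from the matching ciphertext letter (mod 26):
I(8)−B(1)=7 → H
K(10)−L(11)=-1≡25 → Z
B(1)−U(20)=-19≡7 → H

HZH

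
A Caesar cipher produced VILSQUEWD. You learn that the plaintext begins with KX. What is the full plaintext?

KXAHFJTLS

From the crib: V(21)−K(10)=11, so the shift is 11.
Subtract 11 from each ciphertext letter:
V(21): 21−11=10 → K
I(8): 8−11=-3≡23 → X
L(11): 11−11=0 → A
S(18): 18−11=7 → H
Q(16): 16−11=5 → F
U(20): 20−11=9 → J
E(4): 4−11=-7≡19 → T
W(22): 22−11=11 → L
D(3): 3−11=-8≡18 → S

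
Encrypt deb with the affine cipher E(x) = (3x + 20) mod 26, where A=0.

d(3): 3·3+20=29≡3 → d
e(4): 3·4+20=32≡6 → g
b(1): 3·1+20=23 → x

dgx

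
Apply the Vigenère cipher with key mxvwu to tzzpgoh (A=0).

fwulaae

Repeat the key across the message: mxvwumx
t(19)+m(12): 31≡5 → f
z(25)+x(23): 48≡22 → w
z(25)+v(21): 46≡20 → u
p(15)+w(22): 37≡11 → l
g(6)+u(20): 26≡0 → a
o(14)+m(12): 26≡0 → a
h(7)+x(23): 30≡4 → e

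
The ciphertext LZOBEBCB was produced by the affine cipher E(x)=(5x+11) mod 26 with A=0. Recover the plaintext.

AILYJYTY

The inverse of 5 mod 26 is 21, since 5·21=105≡1. Apply D(y)=21·(y−11) mod 26:
L(11): 21·(11−11)=0 → A
Z(25): 21·(25−11)=294≡8 → I
O(14): 21·(14−11)=63≡11 → L
B(1): 21·(1−11)=-210≡24 → Y
E(4): 21·(4−11)=-147≡9 → J
B(1): 21·(1−11)=-210≡24 → Y
C(2): 21·(2−11)=-189≡19 → T
B(1): 21·(1−11)=-210≡24 → Y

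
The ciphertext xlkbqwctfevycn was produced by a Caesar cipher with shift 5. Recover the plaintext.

x(23): 23−5=18 → s
l(11): 11−5=6 → g
k(10): 10−5=5 → f
b(1): 1−5=-4≡22 → w
q(16): 16−5=11 → l
w(22): 22−5=17 → r
c(2): 2−5=-3≡23 → x
t(19): 19−5=14 → o
f(5): 5−5=0 → a
e(4): 4−5=-1≡25 → z
v(21): 21−5=16 → q
y(24): 24−5=19 → t
c(2): 2−5=-3≡23 → x
n(13): 13−5=8 → i

sgfwlrxoazqtxi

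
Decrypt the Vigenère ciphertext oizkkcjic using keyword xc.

rgcinamgf

Repeat the key across the ciphertext: xcxcxcxcx
o(14)−x(23): -9≡17 → r
i(8)−c(2): 6 → g
z(25)−x(23): 2 → c
k(10)−c(2): 8 → i
k(10)−x(23): -13≡13 → n
c(2)−c(2): 0 → a
j(9)−x(23): -14≡12 → m
i(8)−c(2): 6 → g
c(2)−x(23): -21≡5 → f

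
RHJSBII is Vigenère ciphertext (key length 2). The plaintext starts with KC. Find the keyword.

HF

Subtract each crib letter from the matching ciphertext letter (mod 26):
R(17)−K(10)=7 → H
H(7)−C(2)=5 → F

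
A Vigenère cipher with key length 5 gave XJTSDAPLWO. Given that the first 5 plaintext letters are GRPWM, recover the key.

RSEWR

Subtract each crib letter from the matching ciphertext letter (mod 26):
X(23)−G(6)=17 → R
J(9)−R(17)=-8≡18 → S
T(19)−P(15)=4 → E
S(18)−W(22)=-4≡22 → W
D(3)−M(12)=-9≡17 → R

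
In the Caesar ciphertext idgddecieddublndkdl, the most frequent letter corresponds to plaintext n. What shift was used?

The most frequent ciphertext letter is d (appears 7 times).
d is position 3; n is position 13.
Shift = -10≡16.

16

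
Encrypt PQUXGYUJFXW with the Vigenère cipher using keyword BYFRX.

Repeat the key across the message: BYFRXBYFRXB
P(15)+B(1): 16 → Q
Q(16)+Y(24): 40≡14 → O
U(20)+F(5): 25 → Z
X(23)+R(17): 40≡14 → O
G(6)+X(23): 29≡3 → D
Y(24)+B(1): 25 → Z
U(20)+Y(24): 44≡18 → S
J(9)+F(5): 14 → O
F(5)+R(17): 22 → W
X(23)+X(23): 46≡20 → U
W(22)+B(1): 23 → X

QOZODZSOWUX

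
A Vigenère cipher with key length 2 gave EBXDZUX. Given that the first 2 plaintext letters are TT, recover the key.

Subtract each crib letter from the matching ciphertext letter (mod 26):
E(4)−T(19)=-15≡11 → L
B(1)−T(19)=-18≡8 → I

LI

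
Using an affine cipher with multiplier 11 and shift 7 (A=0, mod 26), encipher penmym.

qzujlj

p(15): 11·15+7=172≡16 → q
e(4): 11·4+7=51≡25 → z
n(13): 11·13+7=150≡20 → u
m(12): 11·12+7=139≡9 → j
y(24): 11·24+7=271≡11 → l
m(12): 11·12+7=139≡9 → j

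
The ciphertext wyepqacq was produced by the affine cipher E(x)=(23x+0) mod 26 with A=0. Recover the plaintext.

ksqvmaim

The inverse of 23 mod 26 is 17, since 23·17=391≡1. Apply D(y)=17·(y−0) mod 26:
w(22): 17·(22−0)=374≡10 → k
y(24): 17·(24−0)=408≡18 → s
e(4): 17·(4−0)=68≡16 → q
p(15): 17·(15−0)=255≡21 → v
q(16): 17·(16−0)=272≡12 → m
a(0): 17·(0−0)=0 → a
c(2): 17·(2−0)=34≡8 → i
q(16): 17·(16−0)=272≡12 → m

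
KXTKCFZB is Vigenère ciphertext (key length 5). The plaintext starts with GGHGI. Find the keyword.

Subtract each crib letter from the matching ciphertext letter (mod 26):
K(10)−G(6)=4 → E
X(23)−G(6)=17 → R
T(19)−H(7)=12 → M
K(10)−G(6)=4 → E
C(2)−I(8)=-6≡20 → U

ERMEU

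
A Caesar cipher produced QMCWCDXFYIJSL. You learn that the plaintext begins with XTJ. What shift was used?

From the crib: Q(16)−X(23)=-7≡19, so the shift is 19.

19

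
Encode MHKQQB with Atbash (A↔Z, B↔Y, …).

NSPJJY

M(12) → N(13)
H(7) → S(18)
K(10) → P(15)
Q(16) → J(9)
Q(16) → J(9)
B(1) → Y(24)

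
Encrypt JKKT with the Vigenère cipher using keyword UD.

DNEW

Repeat the key across the message: UDUD
J(9)+U(20): 29≡3 → D
K(10)+D(3): 13 → N
K(10)+U(20): 30≡4 → E
T(19)+D(3): 22 → W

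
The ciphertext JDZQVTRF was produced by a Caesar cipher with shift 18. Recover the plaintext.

J(9): 9−18=-9≡17 → R
D(3): 3−18=-15≡11 → L
Z(25): 25−18=7 → H
Q(16): 16−18=-2≡24 → Y
V(21): 21−18=3 → D
T(19): 19−18=1 → B
R(17): 17−18=-1≡25 → Z
F(5): 5−18=-13≡13 → N

RLHYDBZN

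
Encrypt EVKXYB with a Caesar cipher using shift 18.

E(4): 4+18=22 → W
V(21): 21+18=39≡13 → N
K(10): 10+18=28≡2 → C
X(23): 23+18=41≡15 → P
Y(24): 24+18=42≡16 → Q
B(1): 1+18=19 → T

WNCPQT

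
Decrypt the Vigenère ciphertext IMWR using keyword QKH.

SCPB

Repeat the key across the ciphertext: QKHQ
I(8)−Q(16): -8≡18 → S
M(12)−K(10): 2 → C
W(22)−H(7): 15 → P
R(17)−Q(16): 1 → B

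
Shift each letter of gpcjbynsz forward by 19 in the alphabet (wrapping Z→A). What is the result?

g(6): 6+19=25 → z
p(15): 15+19=34≡8 → i
c(2): 2+19=21 → v
j(9): 9+19=28≡2 → c
b(1): 1+19=20 → u
y(24): 24+19=43≡17 → r
n(13): 13+19=32≡6 → g
s(18): 18+19=37≡11 → l
z(25): 25+19=44≡18 → s

zivcurgls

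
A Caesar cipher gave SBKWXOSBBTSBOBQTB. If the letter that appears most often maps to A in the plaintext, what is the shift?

1

The most frequent ciphertext letter is B (appears 6 times).
B is position 1; A is position 0.
Shift = 1.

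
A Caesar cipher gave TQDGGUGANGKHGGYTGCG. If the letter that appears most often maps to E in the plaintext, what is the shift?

2

The most frequent ciphertext letter is G (appears 8 times).
G is position 6; E is position 4.
Shift = 2.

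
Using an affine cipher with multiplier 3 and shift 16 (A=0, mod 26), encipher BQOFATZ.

B(1): 3·1+16=19 → T
Q(16): 3·16+16=64≡12 → M
O(14): 3·14+16=58≡6 → G
F(5): 3·5+16=31≡5 → F
A(0): 3·0+16=16 → Q
T(19): 3·19+16=73≡21 → V
Z(25): 3·25+16=91≡13 → N

TMGFQVN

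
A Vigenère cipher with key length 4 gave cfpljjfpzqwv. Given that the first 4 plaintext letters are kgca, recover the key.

Subtract each crib letter from the matching ciphertext letter (mod 26):
c(2)−k(10)=-8≡18 → s
f(5)−g(6)=-1≡25 → z
p(15)−c(2)=13 → n
l(11)−a(0)=11 → l

sznl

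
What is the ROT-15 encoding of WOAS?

LDPH

W(22): 22+15=37≡11 → L
O(14): 14+15=29≡3 → D
A(0): 0+15=15 → P
S(18): 18+15=33≡7 → H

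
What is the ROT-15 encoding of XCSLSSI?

X(23): 23+15=38≡12 → M
C(2): 2+15=17 → R
S(18): 18+15=33≡7 → H
L(11): 11+15=26≡0 → A
S(18): 18+15=33≡7 → H
S(18): 18+15=33≡7 → H
I(8): 8+15=23 → X

MRHAHHX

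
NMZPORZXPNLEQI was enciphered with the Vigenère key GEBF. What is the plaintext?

HIYKINYSJJKZKE

Repeat the key across the ciphertext: GEBFGEBFGEBFGE
N(13)−G(6): 7 → H
M(12)−E(4): 8 → I
Z(25)−B(1): 24 → Y
P(15)−F(5): 10 → K
O(14)−G(6): 8 → I
R(17)−E(4): 13 → N
Z(25)−B(1): 24 → Y
X(23)−F(5): 18 → S
P(15)−G(6): 9 → J
N(13)−E(4): 9 → J
L(11)−B(1): 10 → K
E(4)−F(5): -1≡25 → Z
Q(16)−G(6): 10 → K
I(8)−E(4): 4 → E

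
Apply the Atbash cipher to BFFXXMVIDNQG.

B(1) → Y(24)
F(5) → U(20)
F(5) → U(20)
X(23) → C(2)
X(23) → C(2)
M(12) → N(13)
V(21) → E(4)
I(8) → R(17)
D(3) → W(22)
N(13) → M(12)
Q(16) → J(9)
G(6) → T(19)

YUUCCNERWMJT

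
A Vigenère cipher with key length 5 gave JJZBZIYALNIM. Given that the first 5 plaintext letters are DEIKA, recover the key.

GFRRZ

Subtract each crib letter from the matching ciphertext letter (mod 26):
J(9)−D(3)=6 → G
J(9)−E(4)=5 → F
Z(25)−I(8)=17 → R
B(1)−K(10)=-9≡17 → R
Z(25)−A(0)=25 → Z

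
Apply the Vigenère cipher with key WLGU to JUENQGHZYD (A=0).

Repeat the key across the message: WLGUWLGUWL
J(9)+W(22): 31≡5 → F
U(20)+L(11): 31≡5 → F
E(4)+G(6): 10 → K
N(13)+U(20): 33≡7 → H
Q(16)+W(22): 38≡12 → M
G(6)+L(11): 17 → R
H(7)+G(6): 13 → N
Z(25)+U(20): 45≡19 → T
Y(24)+W(22): 46≡20 → U
D(3)+L(11): 14 → O

FFKHMRNTUO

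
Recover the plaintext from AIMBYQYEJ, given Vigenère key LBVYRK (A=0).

Repeat the key across the ciphertext: LBVYRKLBV
A(0)−L(11): -11≡15 → P
I(8)−B(1): 7 → H
M(12)−V(21): -9≡17 → R
B(1)−Y(24): -23≡3 → D
Y(24)−R(17): 7 → H
Q(16)−K(10): 6 → G
Y(24)−L(11): 13 → N
E(4)−B(1): 3 → D
J(9)−V(21): -12≡14 → O

PHRDHGNDO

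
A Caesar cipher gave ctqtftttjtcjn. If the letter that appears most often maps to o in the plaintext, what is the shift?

5

The most frequent ciphertext letter is t (appears 6 times).
t is position 19; o is position 14.
Shift = 5.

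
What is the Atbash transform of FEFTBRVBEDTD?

F(5) → U(20)
E(4) → V(21)
F(5) → U(20)
T(19) → G(6)
B(1) → Y(24)
R(17) → I(8)
V(21) → E(4)
B(1) → Y(24)
E(4) → V(21)
D(3) → W(22)
T(19) → G(6)
D(3) → W(22)

UVUGYIEYVWGW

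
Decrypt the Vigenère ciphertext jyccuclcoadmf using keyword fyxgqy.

eafweegerunoa

Repeat the key across the ciphertext: fyxgqyfyxgqyf
j(9)−f(5): 4 → e
y(24)−y(24): 0 → a
c(2)−x(23): -21≡5 → f
c(2)−g(6): -4≡22 → w
u(20)−q(16): 4 → e
c(2)−y(24): -22≡4 → e
l(11)−f(5): 6 → g
c(2)−y(24): -22≡4 → e
o(14)−x(23): -9≡17 → r
a(0)−g(6): -6≡20 → u
d(3)−q(16): -13≡13 → n
m(12)−y(24): -12≡14 → o
f(5)−f(5): 0 → a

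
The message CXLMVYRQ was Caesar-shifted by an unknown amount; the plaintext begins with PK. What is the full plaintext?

From the crib: C(2)−P(15)=-13≡13, so the shift is 13.
Subtract 13 from each ciphertext letter:
C(2): 2−13=-11≡15 → P
X(23): 23−13=10 → K
L(11): 11−13=-2≡24 → Y
M(12): 12−13=-1≡25 → Z
V(21): 21−13=8 → I
Y(24): 24−13=11 → L
R(17): 17−13=4 → E
Q(16): 16−13=3 → D

PKYZILED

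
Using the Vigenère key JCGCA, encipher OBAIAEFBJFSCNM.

Repeat the key across the message: JCGCAJCGCAJCGC
O(14)+J(9): 23 → X
B(1)+C(2): 3 → D
A(0)+G(6): 6 → G
I(8)+C(2): 10 → K
A(0)+A(0): 0 → A
E(4)+J(9): 13 → N
F(5)+C(2): 7 → H
B(1)+G(6): 7 → H
J(9)+C(2): 11 → L
F(5)+A(0): 5 → F
S(18)+J(9): 27≡1 → B
C(2)+C(2): 4 → E
N(13)+G(6): 19 → T
M(12)+C(2): 14 → O

XDGKANHHLFBETO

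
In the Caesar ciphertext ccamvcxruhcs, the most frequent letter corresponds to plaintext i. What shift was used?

20

The most frequent ciphertext letter is c (appears 4 times).
c is position 2; i is position 8.
Shift = -6≡20.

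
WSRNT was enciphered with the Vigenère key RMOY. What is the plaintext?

FGDPC

Repeat the key across the ciphertext: RMOYR
W(22)−R(17): 5 → F
S(18)−M(12): 6 → G
R(17)−O(14): 3 → D
N(13)−Y(24): -11≡15 → P
T(19)−R(17): 2 → C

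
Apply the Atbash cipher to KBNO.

PYML

K(10) → P(15)
B(1) → Y(24)
N(13) → M(12)
O(14) → L(11)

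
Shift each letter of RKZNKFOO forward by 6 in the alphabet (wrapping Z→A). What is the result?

XQFTQLUU

R(17): 17+6=23 → X
K(10): 10+6=16 → Q
Z(25): 25+6=31≡5 → F
N(13): 13+6=19 → T
K(10): 10+6=16 → Q
F(5): 5+6=11 → L
O(14): 14+6=20 → U
O(14): 14+6=20 → U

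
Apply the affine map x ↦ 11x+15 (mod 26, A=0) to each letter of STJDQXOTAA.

FQKWJINQPP

S(18): 11·18+15=213≡5 → F
T(19): 11·19+15=224≡16 → Q
J(9): 11·9+15=114≡10 → K
D(3): 11·3+15=48≡22 → W
Q(16): 11·16+15=191≡9 → J
X(23): 11·23+15=268≡8 → I
O(14): 11·14+15=169≡13 → N
T(19): 11·19+15=224≡16 → Q
A(0): 11·0+15=15 → P
A(0): 11·0+15=15 → P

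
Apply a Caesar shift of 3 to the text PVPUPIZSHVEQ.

SYSXSLCVKYHT

P(15): 15+3=18 → S
V(21): 21+3=24 → Y
P(15): 15+3=18 → S
U(20): 20+3=23 → X
P(15): 15+3=18 → S
I(8): 8+3=11 → L
Z(25): 25+3=28≡2 → C
S(18): 18+3=21 → V
H(7): 7+3=10 → K
V(21): 21+3=24 → Y
E(4): 4+3=7 → H
Q(16): 16+3=19 → T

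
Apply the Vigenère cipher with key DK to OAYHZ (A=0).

Repeat the key across the message: DKDKD
O(14)+D(3): 17 → R
A(0)+K(10): 10 → K
Y(24)+D(3): 27≡1 → B
H(7)+K(10): 17 → R
Z(25)+D(3): 28≡2 → C

RKBRC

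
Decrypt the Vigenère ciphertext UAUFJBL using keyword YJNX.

Repeat the key across the ciphertext: YJNXYJN
U(20)−Y(24): -4≡22 → W
A(0)−J(9): -9≡17 → R
U(20)−N(13): 7 → H
F(5)−X(23): -18≡8 → I
J(9)−Y(24): -15≡11 → L
B(1)−J(9): -8≡18 → S
L(11)−N(13): -2≡24 → Y

WRHILSY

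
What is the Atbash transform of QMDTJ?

Q(16) → J(9)
M(12) → N(13)
D(3) → W(22)
T(19) → G(6)
J(9) → Q(16)

JNWGQ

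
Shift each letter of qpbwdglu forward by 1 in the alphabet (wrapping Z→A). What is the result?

q(16): 16+1=17 → r
p(15): 15+1=16 → q
b(1): 1+1=2 → c
w(22): 22+1=23 → x
d(3): 3+1=4 → e
g(6): 6+1=7 → h
l(11): 11+1=12 → m
u(20): 20+1=21 → v

rqcxehmv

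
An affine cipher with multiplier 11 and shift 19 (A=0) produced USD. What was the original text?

THI

The inverse of 11 mod 26 is 19, since 11·19=209≡1. Apply D(y)=19·(y−19) mod 26:
U(20): 19·(20−19)=19 → T
S(18): 19·(18−19)=-19≡7 → H
D(3): 19·(3−19)=-304≡8 → I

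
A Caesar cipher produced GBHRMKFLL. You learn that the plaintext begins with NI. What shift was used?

19

From the crib: G(6)−N(13)=-7≡19, so the shift is 19.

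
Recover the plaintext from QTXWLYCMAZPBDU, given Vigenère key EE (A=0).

MPTSHUYIWVLXZQ

Repeat the key across the ciphertext: EEEEEEEEEEEEEE
Q(16)−E(4): 12 → M
T(19)−E(4): 15 → P
X(23)−E(4): 19 → T
W(22)−E(4): 18 → S
L(11)−E(4): 7 → H
Y(24)−E(4): 20 → U
C(2)−E(4): -2≡24 → Y
M(12)−E(4): 8 → I
A(0)−E(4): -4≡22 → W
Z(25)−E(4): 21 → V
P(15)−E(4): 11 → L
B(1)−E(4): -3≡23 → X
D(3)−E(4): -1≡25 → Z
U(20)−E(4): 16 → Q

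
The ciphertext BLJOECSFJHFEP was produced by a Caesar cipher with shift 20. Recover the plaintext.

HRPUKIYLPNLKV

B(1): 1−20=-19≡7 → H
L(11): 11−20=-9≡17 → R
J(9): 9−20=-11≡15 → P
O(14): 14−20=-6≡20 → U
E(4): 4−20=-16≡10 → K
C(2): 2−20=-18≡8 → I
S(18): 18−20=-2≡24 → Y
F(5): 5−20=-15≡11 → L
J(9): 9−20=-11≡15 → P
H(7): 7−20=-13≡13 → N
F(5): 5−20=-15≡11 → L
E(4): 4−20=-16≡10 → K
P(15): 15−20=-5≡21 → V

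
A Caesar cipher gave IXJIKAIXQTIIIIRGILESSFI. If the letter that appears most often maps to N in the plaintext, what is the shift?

The most frequent ciphertext letter is I (appears 9 times).
I is position 8; N is position 13.
Shift = -5≡21.

21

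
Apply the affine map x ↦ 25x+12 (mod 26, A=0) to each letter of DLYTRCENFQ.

JBOTVKIZHW

D(3): 25·3+12=87≡9 → J
L(11): 25·11+12=287≡1 → B
Y(24): 25·24+12=612≡14 → O
T(19): 25·19+12=487≡19 → T
R(17): 25·17+12=437≡21 → V
C(2): 25·2+12=62≡10 → K
E(4): 25·4+12=112≡8 → I
N(13): 25·13+12=337≡25 → Z
F(5): 25·5+12=137≡7 → H
Q(16): 25·16+12=412≡22 → W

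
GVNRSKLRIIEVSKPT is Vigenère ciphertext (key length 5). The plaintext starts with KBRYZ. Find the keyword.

WUWTT

Subtract each crib letter from the matching ciphertext letter (mod 26):
G(6)−K(10)=-4≡22 → W
V(21)−B(1)=20 → U
N(13)−R(17)=-4≡22 → W
R(17)−Y(24)=-7≡19 → T
S(18)−Z(25)=-7≡19 → T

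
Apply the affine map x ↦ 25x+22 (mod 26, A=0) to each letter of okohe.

imips

o(14): 25·14+22=372≡8 → i
k(10): 25·10+22=272≡12 → m
o(14): 25·14+22=372≡8 → i
h(7): 25·7+22=197≡15 → p
e(4): 25·4+22=122≡18 → s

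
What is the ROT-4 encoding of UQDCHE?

U(20): 20+4=24 → Y
Q(16): 16+4=20 → U
D(3): 3+4=7 → H
C(2): 2+4=6 → G
H(7): 7+4=11 → L
E(4): 4+4=8 → I

YUHGLI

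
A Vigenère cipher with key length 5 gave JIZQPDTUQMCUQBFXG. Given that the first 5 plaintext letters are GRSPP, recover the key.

Subtract each crib letter from the matching ciphertext letter (mod 26):
J(9)−G(6)=3 → D
I(8)−R(17)=-9≡17 → R
Z(25)−S(18)=7 → H
Q(16)−P(15)=1 → B
P(15)−P(15)=0 → A

DRHBA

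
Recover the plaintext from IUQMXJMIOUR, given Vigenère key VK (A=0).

Repeat the key across the ciphertext: VKVKVKVKVKV
I(8)−V(21): -13≡13 → N
U(20)−K(10): 10 → K
Q(16)−V(21): -5≡21 → V
M(12)−K(10): 2 → C
X(23)−V(21): 2 → C
J(9)−K(10): -1≡25 → Z
M(12)−V(21): -9≡17 → R
I(8)−K(10): -2≡24 → Y
O(14)−V(21): -7≡19 → T
U(20)−K(10): 10 → K
R(17)−V(21): -4≡22 → W

NKVCCZRYTKW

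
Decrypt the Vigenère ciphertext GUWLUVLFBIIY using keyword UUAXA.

MAWOUBRFEIOE

Repeat the key across the ciphertext: UUAXAUUAXAUU
G(6)−U(20): -14≡12 → M
U(20)−U(20): 0 → A
W(22)−A(0): 22 → W
L(11)−X(23): -12≡14 → O
U(20)−A(0): 20 → U
V(21)−U(20): 1 → B
L(11)−U(20): -9≡17 → R
F(5)−A(0): 5 → F
B(1)−X(23): -22≡4 → E
I(8)−A(0): 8 → I
I(8)−U(20): -12≡14 → O
Y(24)−U(20): 4 → E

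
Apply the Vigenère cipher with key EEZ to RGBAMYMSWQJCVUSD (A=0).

VKAEQXQWVUNBZYRH

Repeat the key across the message: EEZEEZEEZEEZEEZE
R(17)+E(4): 21 → V
G(6)+E(4): 10 → K
B(1)+Z(25): 26≡0 → A
A(0)+E(4): 4 → E
M(12)+E(4): 16 → Q
Y(24)+Z(25): 49≡23 → X
M(12)+E(4): 16 → Q
S(18)+E(4): 22 → W
W(22)+Z(25): 47≡21 → V
Q(16)+E(4): 20 → U
J(9)+E(4): 13 → N
C(2)+Z(25): 27≡1 → B
V(21)+E(4): 25 → Z
U(20)+E(4): 24 → Y
S(18)+Z(25): 43≡17 → R
D(3)+E(4): 7 → H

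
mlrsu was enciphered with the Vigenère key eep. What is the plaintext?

ihcoq

Repeat the key across the ciphertext: eepee
m(12)−e(4): 8 → i
l(11)−e(4): 7 → h
r(17)−p(15): 2 → c
s(18)−e(4): 14 → o
u(20)−e(4): 16 → q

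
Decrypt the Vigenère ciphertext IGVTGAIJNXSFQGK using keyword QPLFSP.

SRKOOLSUCSAQARZ

Repeat the key across the ciphertext: QPLFSPQPLFSPQPL
I(8)−Q(16): -8≡18 → S
G(6)−P(15): -9≡17 → R
V(21)−L(11): 10 → K
T(19)−F(5): 14 → O
G(6)−S(18): -12≡14 → O
A(0)−P(15): -15≡11 → L
I(8)−Q(16): -8≡18 → S
J(9)−P(15): -6≡20 → U
N(13)−L(11): 2 → C
X(23)−F(5): 18 → S
S(18)−S(18): 0 → A
F(5)−P(15): -10≡16 → Q
Q(16)−Q(16): 0 → A
G(6)−P(15): -9≡17 → R
K(10)−L(11): -1≡25 → Z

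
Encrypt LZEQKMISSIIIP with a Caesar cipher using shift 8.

L(11): 11+8=19 → T
Z(25): 25+8=33≡7 → H
E(4): 4+8=12 → M
Q(16): 16+8=24 → Y
K(10): 10+8=18 → S
M(12): 12+8=20 → U
I(8): 8+8=16 → Q
S(18): 18+8=26≡0 → A
S(18): 18+8=26≡0 → A
I(8): 8+8=16 → Q
I(8): 8+8=16 → Q
I(8): 8+8=16 → Q
P(15): 15+8=23 → X

THMYSUQAAQQQX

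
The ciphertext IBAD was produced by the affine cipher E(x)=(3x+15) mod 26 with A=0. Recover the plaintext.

The inverse of 3 mod 26 is 9, since 3·9=27≡1. Apply D(y)=9·(y−15) mod 26:
I(8): 9·(8−15)=-63≡15 → P
B(1): 9·(1−15)=-126≡4 → E
A(0): 9·(0−15)=-135≡21 → V
D(3): 9·(3−15)=-108≡22 → W

PEVW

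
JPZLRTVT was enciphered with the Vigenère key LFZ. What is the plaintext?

YKAAMUKO

Repeat the key across the ciphertext: LFZLFZLF
J(9)−L(11): -2≡24 → Y
P(15)−F(5): 10 → K
Z(25)−Z(25): 0 → A
L(11)−L(11): 0 → A
R(17)−F(5): 12 → M
T(19)−Z(25): -6≡20 → U
V(21)−L(11): 10 → K
T(19)−F(5): 14 → O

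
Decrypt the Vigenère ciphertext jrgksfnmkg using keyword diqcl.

gjqihcfwiv

Repeat the key across the ciphertext: diqcldiqcl
j(9)−d(3): 6 → g
r(17)−i(8): 9 → j
g(6)−q(16): -10≡16 → q
k(10)−c(2): 8 → i
s(18)−l(11): 7 → h
f(5)−d(3): 2 → c
n(13)−i(8): 5 → f
m(12)−q(16): -4≡22 → w
k(10)−c(2): 8 → i
g(6)−l(11): -5≡21 → v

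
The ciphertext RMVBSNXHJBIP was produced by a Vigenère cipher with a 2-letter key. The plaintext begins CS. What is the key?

Subtract each crib letter from the matching ciphertext letter (mod 26):
R(17)−C(2)=15 → P
M(12)−S(18)=-6≡20 → U

PU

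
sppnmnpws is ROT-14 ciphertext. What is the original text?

ebbzyzbie

s(18): 18−14=4 → e
p(15): 15−14=1 → b
p(15): 15−14=1 → b
n(13): 13−14=-1≡25 → z
m(12): 12−14=-2≡24 → y
n(13): 13−14=-1≡25 → z
p(15): 15−14=1 → b
w(22): 22−14=8 → i
s(18): 18−14=4 → e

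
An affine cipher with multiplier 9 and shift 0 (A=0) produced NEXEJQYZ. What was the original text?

NMRMBWUX

The inverse of 9 mod 26 is 3, since 9·3=27≡1. Apply D(y)=3·(y−0) mod 26:
N(13): 3·(13−0)=39≡13 → N
E(4): 3·(4−0)=12 → M
X(23): 3·(23−0)=69≡17 → R
E(4): 3·(4−0)=12 → M
J(9): 3·(9−0)=27≡1 → B
Q(16): 3·(16−0)=48≡22 → W
Y(24): 3·(24−0)=72≡20 → U
Z(25): 3·(25−0)=75≡23 → X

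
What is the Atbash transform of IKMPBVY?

I(8) → R(17)
K(10) → P(15)
M(12) → N(13)
P(15) → K(10)
B(1) → Y(24)
V(21) → E(4)
Y(24) → B(1)

RPNKYEB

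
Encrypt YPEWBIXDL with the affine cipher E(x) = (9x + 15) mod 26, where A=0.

Y(24): 9·24+15=231≡23 → X
P(15): 9·15+15=150≡20 → U
E(4): 9·4+15=51≡25 → Z
W(22): 9·22+15=213≡5 → F
B(1): 9·1+15=24 → Y
I(8): 9·8+15=87≡9 → J
X(23): 9·23+15=222≡14 → O
D(3): 9·3+15=42≡16 → Q
L(11): 9·11+15=114≡10 → K

XUZFYJOQK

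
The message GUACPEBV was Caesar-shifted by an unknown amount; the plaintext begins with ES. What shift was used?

2

From the crib: G(6)−E(4)=2, so the shift is 2.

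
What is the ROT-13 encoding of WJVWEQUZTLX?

JWIJRDHMGYK

W(22): 22+13=35≡9 → J
J(9): 9+13=22 → W
V(21): 21+13=34≡8 → I
W(22): 22+13=35≡9 → J
E(4): 4+13=17 → R
Q(16): 16+13=29≡3 → D
U(20): 20+13=33≡7 → H
Z(25): 25+13=38≡12 → M
T(19): 19+13=32≡6 → G
L(11): 11+13=24 → Y
X(23): 23+13=36≡10 → K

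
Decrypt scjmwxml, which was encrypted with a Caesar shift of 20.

yipscdsr

s(18): 18−20=-2≡24 → y
c(2): 2−20=-18≡8 → i
j(9): 9−20=-11≡15 → p
m(12): 12−20=-8≡18 → s
w(22): 22−20=2 → c
x(23): 23−20=3 → d
m(12): 12−20=-8≡18 → s
l(11): 11−20=-9≡17 → r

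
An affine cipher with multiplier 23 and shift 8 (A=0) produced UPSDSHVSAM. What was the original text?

The inverse of 23 mod 26 is 17, since 23·17=391≡1. Apply D(y)=17·(y−8) mod 26:
U(20): 17·(20−8)=204≡22 → W
P(15): 17·(15−8)=119≡15 → P
S(18): 17·(18−8)=170≡14 → O
D(3): 17·(3−8)=-85≡19 → T
S(18): 17·(18−8)=170≡14 → O
H(7): 17·(7−8)=-17≡9 → J
V(21): 17·(21−8)=221≡13 → N
S(18): 17·(18−8)=170≡14 → O
A(0): 17·(0−8)=-136≡20 → U
M(12): 17·(12−8)=68≡16 → Q

WPOTOJNOUQ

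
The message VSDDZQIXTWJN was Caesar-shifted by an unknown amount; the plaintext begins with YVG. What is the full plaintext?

From the crib: V(21)−Y(24)=-3≡23, so the shift is 23.
Subtract 23 from each ciphertext letter:
V(21): 21−23=-2≡24 → Y
S(18): 18−23=-5≡21 → V
D(3): 3−23=-20≡6 → G
D(3): 3−23=-20≡6 → G
Z(25): 25−23=2 → C
Q(16): 16−23=-7≡19 → T
I(8): 8−23=-15≡11 → L
X(23): 23−23=0 → A
T(19): 19−23=-4≡22 → W
W(22): 22−23=-1≡25 → Z
J(9): 9−23=-14≡12 → M
N(13): 13−23=-10≡16 → Q

YVGGCTLAWZMQ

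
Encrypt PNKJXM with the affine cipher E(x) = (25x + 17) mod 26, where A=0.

P(15): 25·15+17=392≡2 → C
N(13): 25·13+17=342≡4 → E
K(10): 25·10+17=267≡7 → H
J(9): 25·9+17=242≡8 → I
X(23): 25·23+17=592≡20 → U
M(12): 25·12+17=317≡5 → F

CEHIUF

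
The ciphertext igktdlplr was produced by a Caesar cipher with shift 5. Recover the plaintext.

dbfoygkgm

i(8): 8−5=3 → d
g(6): 6−5=1 → b
k(10): 10−5=5 → f
t(19): 19−5=14 → o
d(3): 3−5=-2≡24 → y
l(11): 11−5=6 → g
p(15): 15−5=10 → k
l(11): 11−5=6 → g
r(17): 17−5=12 → m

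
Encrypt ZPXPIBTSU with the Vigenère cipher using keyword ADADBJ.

Repeat the key across the message: ADADBJADA
Z(25)+A(0): 25 → Z
P(15)+D(3): 18 → S
X(23)+A(0): 23 → X
P(15)+D(3): 18 → S
I(8)+B(1): 9 → J
B(1)+J(9): 10 → K
T(19)+A(0): 19 → T
S(18)+D(3): 21 → V
U(20)+A(0): 20 → U

ZSXSJKTVU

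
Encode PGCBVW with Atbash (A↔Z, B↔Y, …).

P(15) → K(10)
G(6) → T(19)
C(2) → X(23)
B(1) → Y(24)
V(21) → E(4)
W(22) → D(3)

KTXYED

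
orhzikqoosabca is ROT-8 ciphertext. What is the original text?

gjzraciggkstus

o(14): 14−8=6 → g
r(17): 17−8=9 → j
h(7): 7−8=-1≡25 → z
z(25): 25−8=17 → r
i(8): 8−8=0 → a
k(10): 10−8=2 → c
q(16): 16−8=8 → i
o(14): 14−8=6 → g
o(14): 14−8=6 → g
s(18): 18−8=10 → k
a(0): 0−8=-8≡18 → s
b(1): 1−8=-7≡19 → t
c(2): 2−8=-6≡20 → u
a(0): 0−8=-8≡18 → s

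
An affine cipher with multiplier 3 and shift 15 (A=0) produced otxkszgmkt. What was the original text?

rkuhbmxzhk

The inverse of 3 mod 26 is 9, since 3·9=27≡1. Apply D(y)=9·(y−15) mod 26:
o(14): 9·(14−15)=-9≡17 → r
t(19): 9·(19−15)=36≡10 → k
x(23): 9·(23−15)=72≡20 → u
k(10): 9·(10−15)=-45≡7 → h
s(18): 9·(18−15)=27≡1 → b
z(25): 9·(25−15)=90≡12 → m
g(6): 9·(6−15)=-81≡23 → x
m(12): 9·(12−15)=-27≡25 → z
k(10): 9·(10−15)=-45≡7 → h
t(19): 9·(19−15)=36≡10 → k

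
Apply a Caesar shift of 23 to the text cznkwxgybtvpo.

zwkhtudvyqsml

c(2): 2+23=25 → z
z(25): 25+23=48≡22 → w
n(13): 13+23=36≡10 → k
k(10): 10+23=33≡7 → h
w(22): 22+23=45≡19 → t
x(23): 23+23=46≡20 → u
g(6): 6+23=29≡3 → d
y(24): 24+23=47≡21 → v
b(1): 1+23=24 → y
t(19): 19+23=42≡16 → q
v(21): 21+23=44≡18 → s
p(15): 15+23=38≡12 → m
o(14): 14+23=37≡11 → l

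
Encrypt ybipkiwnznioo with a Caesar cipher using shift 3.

belsnlzqcqlrr

y(24): 24+3=27≡1 → b
b(1): 1+3=4 → e
i(8): 8+3=11 → l
p(15): 15+3=18 → s
k(10): 10+3=13 → n
i(8): 8+3=11 → l
w(22): 22+3=25 → z
n(13): 13+3=16 → q
z(25): 25+3=28≡2 → c
n(13): 13+3=16 → q
i(8): 8+3=11 → l
o(14): 14+3=17 → r
o(14): 14+3=17 → r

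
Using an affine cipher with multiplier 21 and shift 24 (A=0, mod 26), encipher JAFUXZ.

FYZCND

J(9): 21·9+24=213≡5 → F
A(0): 21·0+24=24 → Y
F(5): 21·5+24=129≡25 → Z
U(20): 21·20+24=444≡2 → C
X(23): 21·23+24=507≡13 → N
Z(25): 21·25+24=549≡3 → D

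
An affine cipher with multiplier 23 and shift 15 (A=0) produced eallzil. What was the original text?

vfkkolk

The inverse of 23 mod 26 is 17, since 23·17=391≡1. Apply D(y)=17·(y−15) mod 26:
e(4): 17·(4−15)=-187≡21 → v
a(0): 17·(0−15)=-255≡5 → f
l(11): 17·(11−15)=-68≡10 → k
l(11): 17·(11−15)=-68≡10 → k
z(25): 17·(25−15)=170≡14 → o
i(8): 17·(8−15)=-119≡11 → l
l(11): 17·(11−15)=-68≡10 → k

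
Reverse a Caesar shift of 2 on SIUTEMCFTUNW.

S(18): 18−2=16 → Q
I(8): 8−2=6 → G
U(20): 20−2=18 → S
T(19): 19−2=17 → R
E(4): 4−2=2 → C
M(12): 12−2=10 → K
C(2): 2−2=0 → A
F(5): 5−2=3 → D
T(19): 19−2=17 → R
U(20): 20−2=18 → S
N(13): 13−2=11 → L
W(22): 22−2=20 → U

QGSRCKADRSLU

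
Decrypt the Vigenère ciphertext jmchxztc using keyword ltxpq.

Repeat the key across the ciphertext: ltxpqltx
j(9)−l(11): -2≡24 → y
m(12)−t(19): -7≡19 → t
c(2)−x(23): -21≡5 → f
h(7)−p(15): -8≡18 → s
x(23)−q(16): 7 → h
z(25)−l(11): 14 → o
t(19)−t(19): 0 → a
c(2)−x(23): -21≡5 → f

ytfshoaf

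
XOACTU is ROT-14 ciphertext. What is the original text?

JAMOFG

X(23): 23−14=9 → J
O(14): 14−14=0 → A
A(0): 0−14=-14≡12 → M
C(2): 2−14=-12≡14 → O
T(19): 19−14=5 → F
U(20): 20−14=6 → G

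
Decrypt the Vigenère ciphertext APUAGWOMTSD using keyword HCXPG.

Repeat the key across the ciphertext: HCXPGHCXPGH
A(0)−H(7): -7≡19 → T
P(15)−C(2): 13 → N
U(20)−X(23): -3≡23 → X
A(0)−P(15): -15≡11 → L
G(6)−G(6): 0 → A
W(22)−H(7): 15 → P
O(14)−C(2): 12 → M
M(12)−X(23): -11≡15 → P
T(19)−P(15): 4 → E
S(18)−G(6): 12 → M
D(3)−H(7): -4≡22 → W

TNXLAPMPEMW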